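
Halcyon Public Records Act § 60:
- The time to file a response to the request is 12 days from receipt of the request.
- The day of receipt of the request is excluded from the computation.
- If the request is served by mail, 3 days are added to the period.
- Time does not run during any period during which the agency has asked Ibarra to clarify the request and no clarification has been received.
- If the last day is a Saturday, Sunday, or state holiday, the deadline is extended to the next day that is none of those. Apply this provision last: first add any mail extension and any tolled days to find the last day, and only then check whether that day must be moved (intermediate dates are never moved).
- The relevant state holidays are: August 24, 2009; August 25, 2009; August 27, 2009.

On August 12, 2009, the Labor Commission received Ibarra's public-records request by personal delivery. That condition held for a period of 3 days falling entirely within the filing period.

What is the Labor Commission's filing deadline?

12 days after August 12, 2009 is August 24, 2009.
Service was not by mail, so no mail extension applies.
Tolling adds 3 days: August 24, 2009 + 3 days = August 27, 2009.
August 27, 2009 is a listed holiday. The next qualifying day is August 28, 2009.

August 28, 2009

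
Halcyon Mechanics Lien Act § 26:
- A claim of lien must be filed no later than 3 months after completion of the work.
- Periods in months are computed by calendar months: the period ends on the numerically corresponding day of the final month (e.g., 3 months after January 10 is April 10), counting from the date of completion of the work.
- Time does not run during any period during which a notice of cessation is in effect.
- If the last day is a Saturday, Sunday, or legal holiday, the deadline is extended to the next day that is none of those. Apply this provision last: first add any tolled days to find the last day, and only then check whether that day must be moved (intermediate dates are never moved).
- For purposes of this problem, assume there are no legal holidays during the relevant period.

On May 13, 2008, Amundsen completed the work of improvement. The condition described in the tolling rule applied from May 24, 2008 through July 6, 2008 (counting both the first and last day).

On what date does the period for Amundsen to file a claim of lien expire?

3 months after May 13, 2008 is August 13, 2008.
From May 24, 2008 through July 6, 2008 inclusive is 44 days; tolling adds 44 days: August 13, 2008 + 44 days = September 26, 2008.
September 26, 2008 is a Friday and not a legal holiday, so no extension applies.

September 26, 2008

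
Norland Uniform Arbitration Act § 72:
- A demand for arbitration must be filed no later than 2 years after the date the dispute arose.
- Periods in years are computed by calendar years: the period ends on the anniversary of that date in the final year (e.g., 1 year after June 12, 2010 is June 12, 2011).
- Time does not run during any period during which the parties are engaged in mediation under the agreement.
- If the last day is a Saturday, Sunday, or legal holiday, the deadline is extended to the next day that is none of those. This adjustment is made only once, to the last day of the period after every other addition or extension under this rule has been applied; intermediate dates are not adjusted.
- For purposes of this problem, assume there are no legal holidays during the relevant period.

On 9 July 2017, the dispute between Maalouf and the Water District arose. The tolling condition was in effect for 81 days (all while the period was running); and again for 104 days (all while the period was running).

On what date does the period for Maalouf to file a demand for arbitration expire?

2 years after 9 July 2017 is July 9, 2019.
Tolling adds 81 days: July 9, 2019 + 81 days = September 28, 2019.
Tolling adds 104 days: September 28, 2019 + 104 days = January 10, 2020.
January 10, 2020 is a Friday and not a legal holiday, so no extension applies.

January 10, 2020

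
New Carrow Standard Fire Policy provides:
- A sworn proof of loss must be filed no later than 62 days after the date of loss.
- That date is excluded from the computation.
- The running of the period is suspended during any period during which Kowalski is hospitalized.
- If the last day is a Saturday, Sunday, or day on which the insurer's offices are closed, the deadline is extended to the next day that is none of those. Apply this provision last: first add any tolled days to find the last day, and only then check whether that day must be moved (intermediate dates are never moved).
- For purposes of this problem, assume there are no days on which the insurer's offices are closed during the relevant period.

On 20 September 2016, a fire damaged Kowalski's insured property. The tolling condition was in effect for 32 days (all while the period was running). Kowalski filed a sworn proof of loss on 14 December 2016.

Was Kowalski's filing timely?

Yes

62 days after 20 September 2016 is November 21, 2016.
Tolling adds 32 days: November 21, 2016 + 32 days = December 23, 2016.
December 23, 2016 is a Friday and not a day on which the insurer's offices are closed, so no extension applies.
The deadline is December 23, 2016; the filing on December 14, 2016 is on or before that date.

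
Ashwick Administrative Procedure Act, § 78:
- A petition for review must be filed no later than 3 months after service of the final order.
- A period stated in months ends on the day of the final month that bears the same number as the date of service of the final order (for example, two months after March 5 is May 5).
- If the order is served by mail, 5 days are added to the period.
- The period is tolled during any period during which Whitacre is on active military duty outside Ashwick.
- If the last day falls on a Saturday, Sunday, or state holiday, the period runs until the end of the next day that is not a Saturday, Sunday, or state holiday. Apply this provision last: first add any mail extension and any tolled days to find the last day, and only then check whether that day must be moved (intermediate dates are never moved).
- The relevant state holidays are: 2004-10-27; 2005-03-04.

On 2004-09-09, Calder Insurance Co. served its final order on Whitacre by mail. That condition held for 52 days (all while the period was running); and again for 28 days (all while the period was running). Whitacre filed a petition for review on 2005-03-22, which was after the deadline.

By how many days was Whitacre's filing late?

3 months after 2004-09-09 is December 9, 2004.
Service was by mail, adding 5 days: December 9, 2004 + 5 days = December 14, 2004.
Tolling adds 52 days: December 14, 2004 + 52 days = February 4, 2005.
Tolling adds 28 days: February 4, 2005 + 28 days = March 4, 2005.
March 4, 2005 is a listed holiday; March 5, 2005 is Saturday; March 6, 2005 is Sunday. The next qualifying day is March 7, 2005.
The deadline is March 7, 2005; from March 7, 2005 to March 22, 2005 is 15 days.

15 days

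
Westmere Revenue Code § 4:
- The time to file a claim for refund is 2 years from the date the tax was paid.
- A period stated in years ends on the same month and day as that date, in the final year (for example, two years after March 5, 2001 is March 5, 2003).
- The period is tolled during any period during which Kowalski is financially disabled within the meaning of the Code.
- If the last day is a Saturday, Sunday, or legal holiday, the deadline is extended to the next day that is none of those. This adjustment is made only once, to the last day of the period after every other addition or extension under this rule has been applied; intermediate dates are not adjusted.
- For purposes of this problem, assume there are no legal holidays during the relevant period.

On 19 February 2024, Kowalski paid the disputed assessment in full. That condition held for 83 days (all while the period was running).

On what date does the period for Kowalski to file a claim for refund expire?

2 years after 19 February 2024 is February 19, 2026.
Tolling adds 83 days: February 19, 2026 + 83 days = May 13, 2026.
May 13, 2026 is a Wednesday and not a legal holiday, so no extension applies.

May 13, 2026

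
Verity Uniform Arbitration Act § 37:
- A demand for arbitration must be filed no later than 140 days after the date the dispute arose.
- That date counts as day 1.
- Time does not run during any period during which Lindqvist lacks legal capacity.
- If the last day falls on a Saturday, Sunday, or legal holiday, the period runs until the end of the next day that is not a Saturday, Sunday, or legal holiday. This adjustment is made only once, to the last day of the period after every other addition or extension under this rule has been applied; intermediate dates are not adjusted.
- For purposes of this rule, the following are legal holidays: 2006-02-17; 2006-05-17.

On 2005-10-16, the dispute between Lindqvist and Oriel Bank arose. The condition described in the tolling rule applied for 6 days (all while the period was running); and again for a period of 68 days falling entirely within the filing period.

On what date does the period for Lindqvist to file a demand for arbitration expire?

Counting 2005-10-16 as day 1, day 140 is March 4, 2006.
Tolling adds 6 days: March 4, 2006 + 6 days = March 10, 2006.
Tolling adds 68 days: March 10, 2006 + 68 days = May 17, 2006.
May 17, 2006 is a listed holiday. The next qualifying day is May 18, 2006.

May 18, 2006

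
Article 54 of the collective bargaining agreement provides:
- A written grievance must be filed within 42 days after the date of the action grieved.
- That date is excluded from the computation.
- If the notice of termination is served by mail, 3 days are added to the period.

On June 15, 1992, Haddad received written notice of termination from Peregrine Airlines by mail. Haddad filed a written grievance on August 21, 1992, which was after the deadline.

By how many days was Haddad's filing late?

42 days after June 15, 1992 is July 27, 1992.
Service was by mail, adding 3 days: July 27, 1992 + 3 days = July 30, 1992.
The deadline is July 30, 1992; from July 30, 1992 to August 21, 1992 is 22 days.

22 days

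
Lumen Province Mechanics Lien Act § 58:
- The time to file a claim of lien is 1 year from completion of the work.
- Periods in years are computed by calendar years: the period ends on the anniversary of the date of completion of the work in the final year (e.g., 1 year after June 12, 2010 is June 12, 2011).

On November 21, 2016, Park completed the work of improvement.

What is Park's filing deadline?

1 year after November 21, 2016 is November 21, 2017.

November 21, 2017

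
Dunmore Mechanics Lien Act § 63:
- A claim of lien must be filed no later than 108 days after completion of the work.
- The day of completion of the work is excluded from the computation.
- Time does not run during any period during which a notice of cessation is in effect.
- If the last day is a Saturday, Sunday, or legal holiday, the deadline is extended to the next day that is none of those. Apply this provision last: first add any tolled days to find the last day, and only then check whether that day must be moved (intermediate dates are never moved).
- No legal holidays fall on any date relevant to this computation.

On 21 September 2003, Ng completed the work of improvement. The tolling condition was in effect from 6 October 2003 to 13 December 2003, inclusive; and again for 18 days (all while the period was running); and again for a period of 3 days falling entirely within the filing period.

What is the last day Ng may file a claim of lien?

108 days after 21 September 2003 is January 7, 2004.
From October 6, 2003 through December 13, 2003 inclusive is 69 days; tolling adds 69 days: January 7, 2004 + 69 days = March 16, 2004.
Tolling adds 18 days: March 16, 2004 + 18 days = April 3, 2004.
Tolling adds 3 days: April 3, 2004 + 3 days = April 6, 2004.
April 6, 2004 is a Tuesday and not a legal holiday, so no extension applies.

April 6, 2004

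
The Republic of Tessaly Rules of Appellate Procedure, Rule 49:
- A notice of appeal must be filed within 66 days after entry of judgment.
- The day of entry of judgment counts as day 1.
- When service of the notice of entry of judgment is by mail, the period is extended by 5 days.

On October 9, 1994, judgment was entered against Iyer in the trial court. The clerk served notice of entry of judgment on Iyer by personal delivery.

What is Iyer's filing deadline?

December 13, 1994

Counting October 9, 1994 as day 1, day 66 is December 13, 1994.
Service was not by mail, so no mail extension applies.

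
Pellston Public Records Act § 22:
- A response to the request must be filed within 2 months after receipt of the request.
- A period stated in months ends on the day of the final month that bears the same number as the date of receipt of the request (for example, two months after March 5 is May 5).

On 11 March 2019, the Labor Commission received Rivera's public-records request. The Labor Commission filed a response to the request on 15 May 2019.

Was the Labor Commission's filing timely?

No

2 months after 11 March 2019 is May 11, 2019.
The deadline is May 11, 2019; the filing on May 15, 2019 is after that date.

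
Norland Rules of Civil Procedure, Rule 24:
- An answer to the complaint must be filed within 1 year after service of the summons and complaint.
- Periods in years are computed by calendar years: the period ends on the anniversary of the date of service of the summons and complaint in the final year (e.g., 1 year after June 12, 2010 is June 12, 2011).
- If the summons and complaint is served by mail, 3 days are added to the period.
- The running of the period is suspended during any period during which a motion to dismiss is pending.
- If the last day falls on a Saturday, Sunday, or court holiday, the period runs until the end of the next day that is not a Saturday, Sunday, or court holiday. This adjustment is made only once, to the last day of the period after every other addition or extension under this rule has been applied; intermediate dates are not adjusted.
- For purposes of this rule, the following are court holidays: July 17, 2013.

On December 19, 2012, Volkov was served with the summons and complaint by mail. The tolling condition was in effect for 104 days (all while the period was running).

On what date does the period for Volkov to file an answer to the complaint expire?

1 year after December 19, 2012 is December 19, 2013.
Service was by mail, adding 3 days: December 19, 2013 + 3 days = December 22, 2013.
Tolling adds 104 days: December 22, 2013 + 104 days = April 5, 2014.
April 5, 2014 is Saturday; April 6, 2014 is Sunday. The next qualifying day is April 7, 2014.

April 7, 2014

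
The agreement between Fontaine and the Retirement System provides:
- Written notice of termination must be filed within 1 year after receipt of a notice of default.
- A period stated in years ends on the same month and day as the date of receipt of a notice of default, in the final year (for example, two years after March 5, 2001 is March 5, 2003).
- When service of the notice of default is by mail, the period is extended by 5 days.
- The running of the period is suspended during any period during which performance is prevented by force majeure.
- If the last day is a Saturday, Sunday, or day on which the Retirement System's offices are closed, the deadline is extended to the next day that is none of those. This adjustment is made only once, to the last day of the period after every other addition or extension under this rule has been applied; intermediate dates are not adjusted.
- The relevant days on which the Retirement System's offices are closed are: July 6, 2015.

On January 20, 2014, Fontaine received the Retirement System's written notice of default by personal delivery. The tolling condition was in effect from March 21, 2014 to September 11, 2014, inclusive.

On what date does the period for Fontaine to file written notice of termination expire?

1 year after January 20, 2014 is January 20, 2015.
Service was not by mail, so no mail extension applies.
From March 21, 2014 through September 11, 2014 inclusive is 175 days; tolling adds 175 days: January 20, 2015 + 175 days = July 14, 2015.
July 14, 2015 is a Tuesday and not a day on which the Retirement System's offices are closed, so no extension applies.

July 14, 2015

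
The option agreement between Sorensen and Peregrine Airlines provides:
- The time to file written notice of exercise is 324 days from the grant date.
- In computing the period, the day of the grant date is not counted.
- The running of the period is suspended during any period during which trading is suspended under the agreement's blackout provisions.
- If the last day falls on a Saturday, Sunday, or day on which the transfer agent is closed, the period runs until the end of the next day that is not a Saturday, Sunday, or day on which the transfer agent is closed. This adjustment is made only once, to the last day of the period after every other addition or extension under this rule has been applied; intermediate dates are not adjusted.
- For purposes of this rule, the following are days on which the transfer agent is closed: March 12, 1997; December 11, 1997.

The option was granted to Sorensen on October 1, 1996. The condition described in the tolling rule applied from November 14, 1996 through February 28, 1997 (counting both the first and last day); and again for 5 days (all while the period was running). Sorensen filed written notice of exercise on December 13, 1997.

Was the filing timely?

324 days after October 1, 1996 is August 21, 1997.
From November 14, 1996 through February 28, 1997 inclusive is 107 days; tolling adds 107 days: August 21, 1997 + 107 days = December 6, 1997.
Tolling adds 5 days: December 6, 1997 + 5 days = December 11, 1997.
December 11, 1997 is a listed holiday. The next qualifying day is December 12, 1997.
The deadline is December 12, 1997; the filing on December 13, 1997 is after that date.

No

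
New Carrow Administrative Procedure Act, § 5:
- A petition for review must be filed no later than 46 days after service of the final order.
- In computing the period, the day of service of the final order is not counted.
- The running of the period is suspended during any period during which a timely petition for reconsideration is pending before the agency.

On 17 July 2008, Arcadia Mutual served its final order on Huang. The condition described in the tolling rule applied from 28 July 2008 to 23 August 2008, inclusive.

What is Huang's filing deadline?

46 days after 17 July 2008 is September 1, 2008.
From July 28, 2008 through August 23, 2008 inclusive is 27 days; tolling adds 27 days: September 1, 2008 + 27 days = September 28, 2008.

September 28, 2008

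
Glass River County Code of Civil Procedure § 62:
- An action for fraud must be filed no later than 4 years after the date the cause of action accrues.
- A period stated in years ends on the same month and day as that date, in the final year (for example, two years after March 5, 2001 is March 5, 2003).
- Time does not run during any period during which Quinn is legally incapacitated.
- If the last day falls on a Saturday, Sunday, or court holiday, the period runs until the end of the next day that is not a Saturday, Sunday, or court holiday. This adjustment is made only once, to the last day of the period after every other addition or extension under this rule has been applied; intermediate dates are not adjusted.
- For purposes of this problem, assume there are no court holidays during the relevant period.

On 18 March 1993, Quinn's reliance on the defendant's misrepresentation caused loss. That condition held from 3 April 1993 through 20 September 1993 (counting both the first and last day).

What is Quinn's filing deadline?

September 5, 1997

4 years after 18 March 1993 is March 18, 1997.
From April 3, 1993 through September 20, 1993 inclusive is 171 days; tolling adds 171 days: March 18, 1997 + 171 days = September 5, 1997.
September 5, 1997 is a Friday and not a court holiday, so no extension applies.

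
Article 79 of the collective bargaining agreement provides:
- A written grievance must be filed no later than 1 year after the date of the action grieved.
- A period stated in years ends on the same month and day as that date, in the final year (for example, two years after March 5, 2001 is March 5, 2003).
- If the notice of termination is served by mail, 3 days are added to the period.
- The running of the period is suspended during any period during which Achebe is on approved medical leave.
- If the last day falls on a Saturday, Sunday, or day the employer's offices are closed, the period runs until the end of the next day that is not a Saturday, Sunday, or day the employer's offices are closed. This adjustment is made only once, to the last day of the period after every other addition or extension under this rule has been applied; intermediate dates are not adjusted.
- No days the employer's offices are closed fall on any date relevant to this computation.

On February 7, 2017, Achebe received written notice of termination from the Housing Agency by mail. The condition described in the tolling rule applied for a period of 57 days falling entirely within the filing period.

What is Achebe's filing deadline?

1 year after February 7, 2017 is February 7, 2018.
Service was by mail, adding 3 days: February 7, 2018 + 3 days = February 10, 2018.
Tolling adds 57 days: February 10, 2018 + 57 days = April 8, 2018.
April 8, 2018 is Sunday. The next qualifying day is April 9, 2018.

April 9, 2018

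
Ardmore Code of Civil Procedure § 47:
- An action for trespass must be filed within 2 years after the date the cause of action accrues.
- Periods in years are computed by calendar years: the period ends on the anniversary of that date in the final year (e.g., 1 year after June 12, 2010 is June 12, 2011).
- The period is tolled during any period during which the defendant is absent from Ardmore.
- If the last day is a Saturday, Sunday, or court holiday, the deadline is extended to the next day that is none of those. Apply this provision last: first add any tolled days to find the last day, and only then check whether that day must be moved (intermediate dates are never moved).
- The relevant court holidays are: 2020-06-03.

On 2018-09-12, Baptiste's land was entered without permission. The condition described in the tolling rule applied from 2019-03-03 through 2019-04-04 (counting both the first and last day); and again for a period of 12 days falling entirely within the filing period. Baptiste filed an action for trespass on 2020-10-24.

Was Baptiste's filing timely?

2 years after 2018-09-12 is September 12, 2020.
From March 3, 2019 through April 4, 2019 inclusive is 33 days; tolling adds 33 days: September 12, 2020 + 33 days = October 15, 2020.
Tolling adds 12 days: October 15, 2020 + 12 days = October 27, 2020.
October 27, 2020 is a Tuesday and not a court holiday, so no extension applies.
The deadline is October 27, 2020; the filing on October 24, 2020 is on or before that date.

Yes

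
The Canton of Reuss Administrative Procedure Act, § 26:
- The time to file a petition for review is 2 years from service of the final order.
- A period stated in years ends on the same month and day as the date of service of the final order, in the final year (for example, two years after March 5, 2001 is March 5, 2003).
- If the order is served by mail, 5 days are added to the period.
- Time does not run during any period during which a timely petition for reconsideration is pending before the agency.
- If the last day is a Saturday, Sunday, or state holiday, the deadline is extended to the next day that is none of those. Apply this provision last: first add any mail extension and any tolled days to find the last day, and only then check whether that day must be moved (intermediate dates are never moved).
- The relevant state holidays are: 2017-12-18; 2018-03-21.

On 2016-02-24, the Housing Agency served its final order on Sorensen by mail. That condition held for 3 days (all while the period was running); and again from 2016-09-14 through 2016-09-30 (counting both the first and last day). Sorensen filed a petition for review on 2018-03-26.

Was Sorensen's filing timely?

2 years after 2016-02-24 is February 24, 2018.
Service was by mail, adding 5 days: February 24, 2018 + 5 days = March 1, 2018.
Tolling adds 3 days: March 1, 2018 + 3 days = March 4, 2018.
From September 14, 2016 through September 30, 2016 inclusive is 17 days; tolling adds 17 days: March 4, 2018 + 17 days = March 21, 2018.
March 21, 2018 is a listed holiday. The next qualifying day is March 22, 2018.
The deadline is March 22, 2018; the filing on March 26, 2018 is after that date.

No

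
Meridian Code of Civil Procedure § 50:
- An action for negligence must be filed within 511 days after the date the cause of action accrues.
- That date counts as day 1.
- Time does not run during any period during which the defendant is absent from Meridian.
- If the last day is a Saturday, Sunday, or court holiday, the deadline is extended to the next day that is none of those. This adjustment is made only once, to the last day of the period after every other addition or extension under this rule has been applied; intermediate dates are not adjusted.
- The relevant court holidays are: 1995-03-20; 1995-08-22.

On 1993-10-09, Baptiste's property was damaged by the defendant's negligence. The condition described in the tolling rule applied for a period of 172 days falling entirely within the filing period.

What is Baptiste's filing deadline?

August 23, 1995

Counting 1993-10-09 as day 1, day 511 is March 3, 1995.
Tolling adds 172 days: March 3, 1995 + 172 days = August 22, 1995.
August 22, 1995 is a listed holiday. The next qualifying day is August 23, 1995.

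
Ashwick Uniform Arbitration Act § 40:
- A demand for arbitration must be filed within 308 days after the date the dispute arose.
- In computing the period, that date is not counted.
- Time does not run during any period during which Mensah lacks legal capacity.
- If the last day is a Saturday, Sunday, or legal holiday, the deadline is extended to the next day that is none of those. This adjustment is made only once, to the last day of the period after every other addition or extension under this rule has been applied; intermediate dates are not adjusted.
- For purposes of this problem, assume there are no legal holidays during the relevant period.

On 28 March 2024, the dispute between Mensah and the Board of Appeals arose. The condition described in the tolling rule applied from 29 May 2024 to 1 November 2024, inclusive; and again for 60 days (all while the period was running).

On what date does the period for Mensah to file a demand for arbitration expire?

September 4, 2025

308 days after 28 March 2024 is January 30, 2025.
From May 29, 2024 through November 1, 2024 inclusive is 157 days; tolling adds 157 days: January 30, 2025 + 157 days = July 6, 2025.
Tolling adds 60 days: July 6, 2025 + 60 days = September 4, 2025.
September 4, 2025 is a Thursday and not a legal holiday, so no extension applies.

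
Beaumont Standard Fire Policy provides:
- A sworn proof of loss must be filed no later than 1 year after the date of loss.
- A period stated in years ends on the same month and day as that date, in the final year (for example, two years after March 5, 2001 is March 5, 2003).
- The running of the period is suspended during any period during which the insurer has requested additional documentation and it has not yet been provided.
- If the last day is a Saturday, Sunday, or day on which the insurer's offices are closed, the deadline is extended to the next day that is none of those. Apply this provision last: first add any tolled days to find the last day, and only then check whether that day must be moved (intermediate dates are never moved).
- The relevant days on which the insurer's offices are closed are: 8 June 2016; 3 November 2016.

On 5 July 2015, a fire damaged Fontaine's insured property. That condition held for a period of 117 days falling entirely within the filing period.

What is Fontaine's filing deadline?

1 year after 5 July 2015 is July 5, 2016.
Tolling adds 117 days: July 5, 2016 + 117 days = October 30, 2016.
October 30, 2016 is Sunday. The next qualifying day is October 31, 2016.

October 31, 2016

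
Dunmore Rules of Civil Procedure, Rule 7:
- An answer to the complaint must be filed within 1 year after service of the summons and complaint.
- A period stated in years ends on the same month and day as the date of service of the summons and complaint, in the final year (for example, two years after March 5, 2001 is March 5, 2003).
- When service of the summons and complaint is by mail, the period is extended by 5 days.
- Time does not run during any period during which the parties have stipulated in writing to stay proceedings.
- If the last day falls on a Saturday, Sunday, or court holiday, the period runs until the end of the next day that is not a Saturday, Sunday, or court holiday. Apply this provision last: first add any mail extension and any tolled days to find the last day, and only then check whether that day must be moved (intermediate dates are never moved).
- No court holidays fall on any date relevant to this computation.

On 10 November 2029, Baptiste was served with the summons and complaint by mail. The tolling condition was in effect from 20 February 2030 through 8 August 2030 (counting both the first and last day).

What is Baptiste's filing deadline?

May 5, 2031

1 year after 10 November 2029 is November 10, 2030.
Service was by mail, adding 5 days: November 10, 2030 + 5 days = November 15, 2030.
From February 20, 2030 through August 8, 2030 inclusive is 170 days; tolling adds 170 days: November 15, 2030 + 170 days = May 4, 2031.
May 4, 2031 is Sunday. The next qualifying day is May 5, 2031.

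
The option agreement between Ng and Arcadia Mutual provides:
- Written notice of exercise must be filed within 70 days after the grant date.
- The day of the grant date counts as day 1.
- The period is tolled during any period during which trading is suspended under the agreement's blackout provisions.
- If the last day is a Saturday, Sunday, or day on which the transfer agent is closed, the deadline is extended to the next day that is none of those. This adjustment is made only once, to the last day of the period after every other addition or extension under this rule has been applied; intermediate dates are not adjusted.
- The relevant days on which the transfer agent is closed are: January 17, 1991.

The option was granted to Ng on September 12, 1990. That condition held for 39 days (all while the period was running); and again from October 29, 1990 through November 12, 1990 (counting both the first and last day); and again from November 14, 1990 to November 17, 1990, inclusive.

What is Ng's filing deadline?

Counting September 12, 1990 as day 1, day 70 is November 20, 1990.
Tolling adds 39 days: November 20, 1990 + 39 days = December 29, 1990.
From October 29, 1990 through November 12, 1990 inclusive is 15 days; tolling adds 15 days: December 29, 1990 + 15 days = January 13, 1991.
From November 14, 1990 through November 17, 1990 inclusive is 4 days; tolling adds 4 days: January 13, 1991 + 4 days = January 17, 1991.
January 17, 1991 is a listed holiday. The next qualifying day is January 18, 1991.

January 18, 1991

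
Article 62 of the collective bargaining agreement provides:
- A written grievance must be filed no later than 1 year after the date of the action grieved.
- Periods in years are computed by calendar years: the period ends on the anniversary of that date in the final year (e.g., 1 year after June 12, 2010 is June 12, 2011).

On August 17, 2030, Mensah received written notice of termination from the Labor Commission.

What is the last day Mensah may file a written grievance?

1 year after August 17, 2030 is August 17, 2031.

August 17, 2031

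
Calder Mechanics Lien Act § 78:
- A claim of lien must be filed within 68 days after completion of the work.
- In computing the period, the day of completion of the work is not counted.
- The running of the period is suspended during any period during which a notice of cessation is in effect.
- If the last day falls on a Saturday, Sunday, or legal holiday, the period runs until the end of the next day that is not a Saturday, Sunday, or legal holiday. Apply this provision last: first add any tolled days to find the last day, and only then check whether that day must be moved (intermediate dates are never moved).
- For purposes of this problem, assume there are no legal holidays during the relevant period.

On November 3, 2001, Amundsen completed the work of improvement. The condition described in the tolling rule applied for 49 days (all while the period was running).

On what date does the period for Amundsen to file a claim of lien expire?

February 28, 2002

68 days after November 3, 2001 is January 10, 2002.
Tolling adds 49 days: January 10, 2002 + 49 days = February 28, 2002.
February 28, 2002 is a Thursday and not a legal holiday, so no extension applies.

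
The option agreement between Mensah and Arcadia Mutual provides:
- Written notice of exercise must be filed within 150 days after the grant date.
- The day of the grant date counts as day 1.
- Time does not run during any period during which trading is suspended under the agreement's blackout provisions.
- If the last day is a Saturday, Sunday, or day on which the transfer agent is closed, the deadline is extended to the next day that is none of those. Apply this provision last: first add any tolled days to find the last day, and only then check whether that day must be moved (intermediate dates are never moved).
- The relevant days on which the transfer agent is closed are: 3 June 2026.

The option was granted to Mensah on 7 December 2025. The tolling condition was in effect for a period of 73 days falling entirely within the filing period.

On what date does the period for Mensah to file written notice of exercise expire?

Counting 7 December 2025 as day 1, day 150 is May 5, 2026.
Tolling adds 73 days: May 5, 2026 + 73 days = July 17, 2026.
July 17, 2026 is a Friday and not a day on which the transfer agent is closed, so no extension applies.

July 17, 2026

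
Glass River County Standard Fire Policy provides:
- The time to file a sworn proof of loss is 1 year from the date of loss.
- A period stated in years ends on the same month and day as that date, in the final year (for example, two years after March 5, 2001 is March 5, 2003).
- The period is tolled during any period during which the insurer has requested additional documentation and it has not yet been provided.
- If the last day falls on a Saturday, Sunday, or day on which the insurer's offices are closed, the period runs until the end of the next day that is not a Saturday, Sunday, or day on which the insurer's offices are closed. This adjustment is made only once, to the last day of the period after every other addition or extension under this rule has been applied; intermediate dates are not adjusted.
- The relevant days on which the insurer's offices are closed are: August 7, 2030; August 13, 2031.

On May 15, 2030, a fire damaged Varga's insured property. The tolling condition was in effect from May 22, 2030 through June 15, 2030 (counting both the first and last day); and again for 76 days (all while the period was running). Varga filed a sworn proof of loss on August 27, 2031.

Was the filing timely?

1 year after May 15, 2030 is May 15, 2031.
From May 22, 2030 through June 15, 2030 inclusive is 25 days; tolling adds 25 days: May 15, 2031 + 25 days = June 9, 2031.
Tolling adds 76 days: June 9, 2031 + 76 days = August 24, 2031.
August 24, 2031 is Sunday. The next qualifying day is August 25, 2031.
The deadline is August 25, 2031; the filing on August 27, 2031 is after that date.

No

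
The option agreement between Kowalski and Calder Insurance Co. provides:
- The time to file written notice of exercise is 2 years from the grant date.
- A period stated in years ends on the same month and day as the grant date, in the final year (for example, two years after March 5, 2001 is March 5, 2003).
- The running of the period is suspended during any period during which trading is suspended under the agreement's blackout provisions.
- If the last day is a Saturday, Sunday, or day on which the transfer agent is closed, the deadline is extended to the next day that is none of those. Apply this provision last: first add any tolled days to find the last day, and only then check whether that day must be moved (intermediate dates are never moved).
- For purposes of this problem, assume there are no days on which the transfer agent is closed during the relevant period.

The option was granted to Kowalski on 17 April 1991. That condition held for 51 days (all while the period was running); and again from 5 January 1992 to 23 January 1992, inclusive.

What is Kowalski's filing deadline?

2 years after 17 April 1991 is April 17, 1993.
Tolling adds 51 days: April 17, 1993 + 51 days = June 7, 1993.
From January 5, 1992 through January 23, 1992 inclusive is 19 days; tolling adds 19 days: June 7, 1993 + 19 days = June 26, 1993.
June 26, 1993 is Saturday; June 27, 1993 is Sunday. The next qualifying day is June 28, 1993.

June 28, 1993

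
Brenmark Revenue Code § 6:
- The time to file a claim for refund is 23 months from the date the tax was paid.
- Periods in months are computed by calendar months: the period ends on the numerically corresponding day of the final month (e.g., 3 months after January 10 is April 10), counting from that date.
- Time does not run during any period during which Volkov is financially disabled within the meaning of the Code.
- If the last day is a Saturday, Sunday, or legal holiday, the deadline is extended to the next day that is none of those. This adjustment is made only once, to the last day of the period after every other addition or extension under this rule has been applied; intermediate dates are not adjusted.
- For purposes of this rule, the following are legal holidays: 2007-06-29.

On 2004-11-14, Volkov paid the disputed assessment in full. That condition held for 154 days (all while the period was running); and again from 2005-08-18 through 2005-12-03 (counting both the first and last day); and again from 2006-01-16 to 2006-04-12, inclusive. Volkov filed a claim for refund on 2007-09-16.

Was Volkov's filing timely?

23 months after 2004-11-14 is October 14, 2006.
Tolling adds 154 days: October 14, 2006 + 154 days = March 17, 2007.
From August 18, 2005 through December 3, 2005 inclusive is 108 days; tolling adds 108 days: March 17, 2007 + 108 days = July 3, 2007.
From January 16, 2006 through April 12, 2006 inclusive is 87 days; tolling adds 87 days: July 3, 2007 + 87 days = September 28, 2007.
September 28, 2007 is a Friday and not a legal holiday, so no extension applies.
The deadline is September 28, 2007; the filing on September 16, 2007 is on or before that date.

Yes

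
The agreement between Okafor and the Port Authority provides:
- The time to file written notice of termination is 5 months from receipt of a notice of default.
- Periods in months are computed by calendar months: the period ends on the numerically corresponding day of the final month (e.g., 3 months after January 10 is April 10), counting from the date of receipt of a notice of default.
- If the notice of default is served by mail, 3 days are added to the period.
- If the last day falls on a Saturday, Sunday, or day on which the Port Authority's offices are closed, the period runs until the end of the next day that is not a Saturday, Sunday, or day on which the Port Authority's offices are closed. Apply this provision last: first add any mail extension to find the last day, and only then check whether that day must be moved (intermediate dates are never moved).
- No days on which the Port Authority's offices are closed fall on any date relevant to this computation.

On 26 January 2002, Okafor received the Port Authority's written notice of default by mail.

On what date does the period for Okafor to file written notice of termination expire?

5 months after 26 January 2002 is June 26, 2002.
Service was by mail, adding 3 days: June 26, 2002 + 3 days = June 29, 2002.
June 29, 2002 is Saturday; June 30, 2002 is Sunday. The next qualifying day is July 1, 2002.

July 1, 2002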